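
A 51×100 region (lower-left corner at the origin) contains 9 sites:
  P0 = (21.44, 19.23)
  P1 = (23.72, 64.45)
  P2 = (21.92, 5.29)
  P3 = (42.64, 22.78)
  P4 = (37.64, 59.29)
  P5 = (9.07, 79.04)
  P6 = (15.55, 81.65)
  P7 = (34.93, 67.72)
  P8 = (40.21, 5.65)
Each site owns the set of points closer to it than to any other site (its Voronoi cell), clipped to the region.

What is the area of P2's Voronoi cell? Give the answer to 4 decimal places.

Area of P2's cell: 374.0780

1. box [0,51]×[0,100]: [(0, 0) (51, 0) (51, 100) (0, 100)]
2. ⊥bis P2·P0 via (21.68,12.26): [(0, 11.5135) (0, 0) (51, 0) (51, 13.2696)]  |A|=631.9683
3. ⊥bis P2·P1 via (22.82,34.87): [(0, 11.5135) (0, 0) (51, 0) (51, 13.2696)]  |A|=631.9683
4. ⊥bis P2·P3 via (32.28,14.035): [(33.4366, 12.6648) (0, 11.5135) (0, 0) (44.1271, 0)]  |A|=471.9168
5. ⊥bis P2·P4 via (29.78,32.29): [(33.4366, 12.6648) (0, 11.5135) (0, 0) (44.1271, 0)]  |A|=471.9168
6. ⊥bis P2·P5 via (15.495,42.165): [(33.4366, 12.6648) (0, 11.5135) (0, 0) (44.1271, 0)]  |A|=471.9168
7. ⊥bis P2·P6 via (18.735,43.47): [(33.4366, 12.6648) (0, 11.5135) (0, 0) (44.1271, 0)]  |A|=471.9168
8. ⊥bis P2·P7 via (28.425,36.505): [(33.4366, 12.6648) (0, 11.5135) (0, 0) (44.1271, 0)]  |A|=471.9168
9. ⊥bis P2·P8 via (31.065,5.47): [(30.9251, 12.5783) (0, 11.5135) (0, 0) (31.1727, 0)]  |A|=374.078
10. canonical 4-gon: [(30.9251, 12.5783) (0, 11.5135) (0, 0) (31.1727, 0)]
11. shoelace: 374.078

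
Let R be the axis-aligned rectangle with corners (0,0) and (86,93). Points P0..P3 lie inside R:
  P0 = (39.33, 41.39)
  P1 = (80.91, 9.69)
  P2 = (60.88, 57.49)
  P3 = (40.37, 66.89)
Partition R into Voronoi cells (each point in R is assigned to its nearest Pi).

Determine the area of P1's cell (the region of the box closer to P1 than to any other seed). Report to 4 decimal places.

1. box [0,86]×[0,93]: [(0, 0) (86, 0) (86, 93) (0, 93)]
2. ⊥bis P1·P0 via (60.12,25.54): [(40.6487, 0) (86, 0) (86, 59.4861)]  |A|=1348.8863
3. ⊥bis P1·P2 via (70.895,33.59): [(64.08, 30.7343) (40.6487, 0) (86, 0) (86, 39.9196)]  |A|=1134.4378
4. ⊥bis P1·P3 via (60.64,38.29): [(64.08, 30.7343) (40.6487, 0) (86, 0) (86, 39.9196)]  |A|=1134.4378
5. canonical 4-gon: [(64.08, 30.7343) (40.6487, 0) (86, 0) (86, 39.9196)]
6. shoelace: 1134.4378

Area of P1's cell: 1134.4378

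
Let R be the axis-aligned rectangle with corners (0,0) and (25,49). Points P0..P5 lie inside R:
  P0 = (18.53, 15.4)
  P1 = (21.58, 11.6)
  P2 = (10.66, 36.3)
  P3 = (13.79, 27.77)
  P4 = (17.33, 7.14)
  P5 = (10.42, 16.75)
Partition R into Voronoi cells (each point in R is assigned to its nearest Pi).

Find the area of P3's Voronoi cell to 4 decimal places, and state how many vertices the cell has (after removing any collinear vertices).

Area of P3's cell: 217.7699 (5 vertices)

1. box [0,25]×[0,49]: [(0, 0) (25, 0) (25, 49) (0, 49)]
2. ⊥bis P3·P0 via (16.16,21.585): [(0, 15.3927) (25, 24.9724) (25, 49) (0, 49)]  |A|=720.4364
3. ⊥bis P3·P1 via (17.685,19.685): [(0, 15.3927) (25, 24.9724) (25, 49) (0, 49)]  |A|=720.4364
4. ⊥bis P3·P2 via (12.225,32.035): [(0, 27.5492) (0, 15.3927) (25, 24.9724) (25, 36.7227)]  |A|=298.8342
5. ⊥bis P3·P4 via (15.56,17.455): [(0, 27.5492) (0, 15.3927) (25, 24.9724) (25, 36.7227)]  |A|=298.8342
6. ⊥bis P3·P5 via (12.105,22.26): [(0, 27.5492) (0, 25.9618) (15.3399, 21.2707) (25, 24.9724) (25, 36.7227)]  |A|=217.7699
7. canonical 5-gon: [(0, 27.5492) (0, 25.9618) (15.3399, 21.2707) (25, 24.9724) (25, 36.7227)]
8. shoelace: 217.7699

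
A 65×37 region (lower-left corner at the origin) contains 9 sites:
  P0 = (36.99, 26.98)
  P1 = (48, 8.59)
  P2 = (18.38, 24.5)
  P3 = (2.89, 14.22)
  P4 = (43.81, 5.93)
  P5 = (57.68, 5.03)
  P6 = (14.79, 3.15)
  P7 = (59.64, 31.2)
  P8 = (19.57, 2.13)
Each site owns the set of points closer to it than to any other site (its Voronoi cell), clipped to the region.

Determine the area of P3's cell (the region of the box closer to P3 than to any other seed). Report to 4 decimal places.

1. box [0,65]×[0,37]: [(0, 0) (65, 0) (65, 37) (0, 37)]
2. ⊥bis P3·P0 via (19.94,20.6): [(0, 0) (27.6484, 0) (13.8032, 37) (0, 37)]  |A|=766.8548
3. ⊥bis P3·P1 via (25.445,11.405): [(0, 0) (24.0216, 0) (24.9287, 7.2681) (13.8032, 37) (0, 37)]  |A|=753.6748
4. ⊥bis P3·P2 via (10.635,19.36): [(0, 35.3849) (0, 0) (23.4833, 0)]  |A|=415.478
5. ⊥bis P3·P4 via (23.35,10.075): [(21.8174, 2.5102) (0, 35.3849) (0, 0) (21.3089, 0)]  |A|=412.7489
6. ⊥bis P3·P5 via (30.285,9.625): [(21.8174, 2.5102) (0, 35.3849) (0, 0) (21.3089, 0)]  |A|=412.7489
7. ⊥bis P3·P6 via (8.84,8.685): [(14.0224, 14.2559) (0, 35.3849) (0, 0) (0.7608, 0)]  |A|=253.5125
8. ⊥bis P3·P7 via (31.265,22.71): [(14.0224, 14.2559) (0, 35.3849) (0, 0) (0.7608, 0)]  |A|=253.5125
9. ⊥bis P3·P8 via (11.23,8.175): [(14.0224, 14.2559) (0, 35.3849) (0, 0) (0.7608, 0)]  |A|=253.5125
10. canonical 4-gon: [(14.0224, 14.2559) (0, 35.3849) (0, 0) (0.7608, 0)]
11. shoelace: 253.5125

Area of P3's cell: 253.5125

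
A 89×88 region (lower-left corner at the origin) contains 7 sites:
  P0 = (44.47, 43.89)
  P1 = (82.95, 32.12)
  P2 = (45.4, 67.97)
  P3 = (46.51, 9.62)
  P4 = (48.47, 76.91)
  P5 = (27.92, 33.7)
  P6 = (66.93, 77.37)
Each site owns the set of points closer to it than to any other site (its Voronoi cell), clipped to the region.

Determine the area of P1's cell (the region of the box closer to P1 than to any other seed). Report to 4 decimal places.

1. box [0,89]×[0,88]: [(0, 0) (89, 0) (89, 88) (0, 88)]
2. ⊥bis P1·P0 via (63.71,38.005): [(52.0853, 0) (89, 0) (89, 88) (79.0021, 88)]  |A|=2064.1535
3. ⊥bis P1·P2 via (64.175,50.045): [(68.9096, 55.0041) (52.0853, 0) (89, 0) (89, 76.0472)]  |A|=1779.1405
4. ⊥bis P1·P3 via (64.73,20.87): [(68.9096, 55.0041) (60.543, 27.6511) (77.6163, 0) (89, 0) (89, 76.0472)]  |A|=1426.1614
5. ⊥bis P1·P4 via (65.71,54.515): [(76.0204, 62.4521) (68.9096, 55.0041) (60.543, 27.6511) (77.6163, 0) (89, 0) (89, 72.444)]  |A|=1402.7772
6. ⊥bis P1·P5 via (55.435,32.91): [(76.0204, 62.4521) (68.9096, 55.0041) (60.543, 27.6511) (77.6163, 0) (89, 0) (89, 72.444)]  |A|=1402.7772
7. ⊥bis P1·P6 via (74.94,54.745): [(68.0884, 52.3193) (60.543, 27.6511) (77.6163, 0) (89, 0) (89, 59.7227)]  |A|=1237.1465
8. canonical 5-gon: [(68.0884, 52.3193) (60.543, 27.6511) (77.6163, 0) (89, 0) (89, 59.7227)]
9. shoelace: 1237.1465

Area of P1's cell: 1237.1465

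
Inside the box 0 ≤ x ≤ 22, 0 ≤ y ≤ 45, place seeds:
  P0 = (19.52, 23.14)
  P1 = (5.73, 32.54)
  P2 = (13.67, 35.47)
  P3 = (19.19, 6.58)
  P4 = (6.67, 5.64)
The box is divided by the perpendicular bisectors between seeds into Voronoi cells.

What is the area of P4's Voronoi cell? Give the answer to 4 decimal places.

1. box [0,22]×[0,45]: [(0, 0) (22, 0) (22, 45) (0, 45)]
2. ⊥bis P4·P0 via (13.095,14.39): [(0, 24.0055) (0, 0) (22, 0) (22, 7.8512)]  |A|=350.4232
3. ⊥bis P4·P1 via (6.2,19.09): [(6.6718, 19.1065) (0, 18.8733) (0, 0) (22, 0) (22, 7.8512)]  |A|=333.303
4. ⊥bis P4·P2 via (10.17,20.555): [(6.6718, 19.1065) (0, 18.8733) (0, 0) (22, 0) (22, 7.8512)]  |A|=333.303
5. ⊥bis P4·P3 via (12.93,6.11): [(12.2624, 15.0013) (6.6718, 19.1065) (0, 18.8733) (0, 0) (13.3887, 0)]  |A|=230.4871
6. canonical 5-gon: [(12.2624, 15.0013) (6.6718, 19.1065) (0, 18.8733) (0, 0) (13.3887, 0)]
7. shoelace: 230.4871

Area of P4's cell: 230.4871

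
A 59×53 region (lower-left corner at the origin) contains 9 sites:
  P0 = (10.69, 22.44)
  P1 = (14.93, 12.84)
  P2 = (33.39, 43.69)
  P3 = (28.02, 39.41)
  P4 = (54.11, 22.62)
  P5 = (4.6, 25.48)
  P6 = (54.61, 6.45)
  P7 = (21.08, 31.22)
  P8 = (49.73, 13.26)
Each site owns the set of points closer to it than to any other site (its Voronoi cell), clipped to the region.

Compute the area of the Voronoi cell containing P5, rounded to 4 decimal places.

Area of P5's cell: 299.5121

1. box [0,59]×[0,53]: [(0, 0) (59, 0) (59, 53) (0, 53)]
2. ⊥bis P5·P0 via (7.645,23.96): [(0, 8.6449) (22.1412, 53) (0, 53)]  |A|=491.0372
3. ⊥bis P5·P1 via (9.765,19.16): [(0, 11.1796) (2.1371, 12.9262) (22.1412, 53) (0, 53)]  |A|=488.3286
4. ⊥bis P5·P2 via (18.995,34.585): [(0, 11.1796) (2.1371, 12.9262) (15.6157, 39.9276) (7.3473, 53) (0, 53)]  |A|=391.6334
5. ⊥bis P5·P3 via (16.31,32.445): [(0, 11.1796) (2.1371, 12.9262) (13.9017, 36.494) (4.0841, 53) (0, 53)]  |A|=339.3034
6. ⊥bis P5·P4 via (29.355,24.05): [(0, 11.1796) (2.1371, 12.9262) (13.9017, 36.494) (4.0841, 53) (0, 53)]  |A|=339.3034
7. ⊥bis P5·P6 via (29.605,15.965): [(0, 11.1796) (2.1371, 12.9262) (13.9017, 36.494) (4.0841, 53) (0, 53)]  |A|=339.3034
8. ⊥bis P5·P7 via (12.84,28.35): [(0, 11.1796) (2.1371, 12.9262) (11.6056, 31.8942) (4.495, 52.3091) (4.0841, 53) (0, 53)]  |A|=299.5121
9. ⊥bis P5·P8 via (27.165,19.37): [(0, 11.1796) (2.1371, 12.9262) (11.6056, 31.8942) (4.495, 52.3091) (4.0841, 53) (0, 53)]  |A|=299.5121
10. canonical 6-gon: [(0, 11.1796) (2.1371, 12.9262) (11.6056, 31.8942) (4.495, 52.3091) (4.0841, 53) (0, 53)]
11. shoelace: 299.5121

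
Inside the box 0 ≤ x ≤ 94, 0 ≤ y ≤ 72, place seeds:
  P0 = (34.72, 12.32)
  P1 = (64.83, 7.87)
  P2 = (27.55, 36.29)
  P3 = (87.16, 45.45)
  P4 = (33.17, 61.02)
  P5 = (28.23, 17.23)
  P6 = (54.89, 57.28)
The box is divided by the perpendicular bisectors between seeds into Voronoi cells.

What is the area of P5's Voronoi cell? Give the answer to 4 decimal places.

Area of P5's cell: 803.0880

1. box [0,94]×[0,72]: [(0, 0) (94, 0) (94, 72) (0, 72)]
2. ⊥bis P5·P0 via (31.475,14.775): [(0, 0) (20.297, 0) (74.7685, 72) (0, 72)]  |A|=3422.3575
3. ⊥bis P5·P1 via (46.53,12.55): [(0, 0) (20.297, 0) (55.0774, 45.9724) (61.7336, 72) (0, 72)]  |A|=3252.7244
4. ⊥bis P5·P2 via (27.89,26.76): [(0, 25.765) (0, 0) (20.297, 0) (40.8932, 27.2239)]  |A|=803.088
5. ⊥bis P5·P3 via (57.695,31.34): [(0, 25.765) (0, 0) (20.297, 0) (40.8932, 27.2239)]  |A|=803.088
6. ⊥bis P5·P4 via (30.7,39.125): [(0, 25.765) (0, 0) (20.297, 0) (40.8932, 27.2239)]  |A|=803.088
7. ⊥bis P5·P6 via (41.56,37.255): [(0, 25.765) (0, 0) (20.297, 0) (40.8932, 27.2239)]  |A|=803.088
8. canonical 4-gon: [(0, 25.765) (0, 0) (20.297, 0) (40.8932, 27.2239)]
9. shoelace: 803.088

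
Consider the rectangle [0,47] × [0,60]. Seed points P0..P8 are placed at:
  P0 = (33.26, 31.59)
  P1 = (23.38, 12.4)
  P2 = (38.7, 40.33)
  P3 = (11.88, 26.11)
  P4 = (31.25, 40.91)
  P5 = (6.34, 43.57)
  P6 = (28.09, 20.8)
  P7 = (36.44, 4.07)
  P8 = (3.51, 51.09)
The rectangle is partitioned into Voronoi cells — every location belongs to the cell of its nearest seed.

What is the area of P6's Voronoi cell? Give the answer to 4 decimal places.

1. box [0,47]×[0,60]: [(0, 0) (47, 0) (47, 60) (0, 60)]
2. ⊥bis P6·P0 via (30.675,26.195): [(0, 40.8928) (0, 0) (47, 0) (47, 18.3729)]  |A|=1392.7455
3. ⊥bis P6·P1 via (25.735,16.6): [(0, 40.8928) (0, 31.03) (47, 4.6764) (47, 18.3729)]  |A|=553.6452
4. ⊥bis P6·P2 via (33.395,30.565): [(0, 40.8928) (0, 31.03) (47, 4.6764) (47, 18.3729)]  |A|=553.6452
5. ⊥bis P6·P3 via (19.985,23.455): [(22.211, 30.2505) (18.9802, 20.3875) (47, 4.6764) (47, 18.3729)]  |A|=333.3206
6. ⊥bis P6·P4 via (29.67,30.855): [(22.211, 30.2505) (18.9802, 20.3875) (47, 4.6764) (47, 18.3729)]  |A|=333.3206
7. ⊥bis P6·P5 via (17.215,32.185): [(22.211, 30.2505) (18.9802, 20.3875) (47, 4.6764) (47, 18.3729)]  |A|=333.3206
8. ⊥bis P6·P7 via (32.265,12.435): [(45.5521, 19.0667) (22.211, 30.2505) (18.9802, 20.3875) (32.7401, 12.6721)]  |A|=226.592
9. ⊥bis P6·P8 via (15.8,35.945): [(45.5521, 19.0667) (22.211, 30.2505) (18.9802, 20.3875) (32.7401, 12.6721)]  |A|=226.592
10. canonical 4-gon: [(45.5521, 19.0667) (22.211, 30.2505) (18.9802, 20.3875) (32.7401, 12.6721)]
11. shoelace: 226.592

Area of P6's cell: 226.5920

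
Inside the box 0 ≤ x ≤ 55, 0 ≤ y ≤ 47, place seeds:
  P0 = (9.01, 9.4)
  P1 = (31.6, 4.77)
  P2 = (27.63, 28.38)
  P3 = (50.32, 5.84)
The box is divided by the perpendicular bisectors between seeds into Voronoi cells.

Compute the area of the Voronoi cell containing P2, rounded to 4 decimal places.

1. box [0,55]×[0,47]: [(0, 0) (55, 0) (55, 47) (0, 47)]
2. ⊥bis P2·P0 via (18.32,18.89): [(0, 36.8625) (37.5752, 0) (55, 0) (55, 47) (0, 47)]  |A|=1892.4414
3. ⊥bis P2·P1 via (29.615,16.575): [(0, 36.8625) (21.9872, 15.2924) (55, 20.8435) (55, 47) (0, 47)]  |A|=1415.1573
4. ⊥bis P2·P3 via (38.975,17.11): [(0, 36.8625) (21.9872, 15.2924) (40.214, 18.3572) (55, 33.2416) (55, 47) (0, 47)]  |A|=1323.4973
5. canonical 6-gon: [(0, 36.8625) (21.9872, 15.2924) (40.214, 18.3572) (55, 33.2416) (55, 47) (0, 47)]
6. shoelace: 1323.4973

Area of P2's cell: 1323.4973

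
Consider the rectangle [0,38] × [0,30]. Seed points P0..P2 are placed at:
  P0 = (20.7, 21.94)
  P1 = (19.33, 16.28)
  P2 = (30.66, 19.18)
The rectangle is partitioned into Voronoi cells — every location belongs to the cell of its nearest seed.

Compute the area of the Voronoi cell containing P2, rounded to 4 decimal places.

1. box [0,38]×[0,30]: [(0, 0) (38, 0) (38, 30) (0, 30)]
2. ⊥bis P2·P0 via (25.68,20.56): [(19.9827, 0) (38, 0) (38, 30) (28.2959, 30)]  |A|=415.8217
3. ⊥bis P2·P1 via (24.995,17.73): [(24.9474, 17.9161) (29.5331, 0) (38, 0) (38, 30) (28.2959, 30)]  |A|=330.2679
4. canonical 5-gon: [(24.9474, 17.9161) (29.5331, 0) (38, 0) (38, 30) (28.2959, 30)]
5. shoelace: 330.2679

Area of P2's cell: 330.2679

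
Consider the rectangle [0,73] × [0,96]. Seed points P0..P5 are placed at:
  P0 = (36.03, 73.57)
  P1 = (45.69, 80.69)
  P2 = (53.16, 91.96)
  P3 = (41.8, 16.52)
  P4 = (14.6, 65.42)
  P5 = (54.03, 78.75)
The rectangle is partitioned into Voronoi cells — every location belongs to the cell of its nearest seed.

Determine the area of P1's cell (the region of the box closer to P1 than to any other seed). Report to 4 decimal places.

Area of P1's cell: 265.7748

1. box [0,73]×[0,96]: [(0, 0) (73, 0) (73, 96) (0, 96)]
2. ⊥bis P1·P0 via (40.86,77.13): [(73, 33.5243) (73, 96) (26.9517, 96)]  |A|=1438.45
3. ⊥bis P1·P2 via (49.425,86.325): [(73, 33.5243) (73, 70.699) (34.8283, 96) (26.9517, 96)]  |A|=955.5587
4. ⊥bis P1·P3 via (43.745,48.605): [(62.733, 47.4539) (73, 46.8316) (73, 70.699) (34.8283, 96) (26.9517, 96)]  |A|=887.2463
5. ⊥bis P1·P4 via (30.145,73.055): [(62.733, 47.4539) (73, 46.8316) (73, 70.699) (34.8283, 96) (26.9517, 96)]  |A|=887.2463
6. ⊥bis P1·P5 via (49.86,79.72): [(47.2431, 68.4698) (51.1331, 85.1929) (34.8283, 96) (26.9517, 96)]  |A|=265.7748
7. canonical 4-gon: [(47.2431, 68.4698) (51.1331, 85.1929) (34.8283, 96) (26.9517, 96)]
8. shoelace: 265.7748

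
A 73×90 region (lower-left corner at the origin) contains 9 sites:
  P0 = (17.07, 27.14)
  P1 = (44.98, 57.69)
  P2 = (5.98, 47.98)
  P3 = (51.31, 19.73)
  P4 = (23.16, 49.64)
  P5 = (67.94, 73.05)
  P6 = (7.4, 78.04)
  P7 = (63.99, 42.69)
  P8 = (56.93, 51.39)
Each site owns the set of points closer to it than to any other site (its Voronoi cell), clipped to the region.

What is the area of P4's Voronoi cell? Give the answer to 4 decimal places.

Area of P4's cell: 619.7141

1. box [0,73]×[0,90]: [(0, 0) (73, 0) (73, 90) (0, 90)]
2. ⊥bis P4·P0 via (20.115,38.39): [(0, 43.8345) (73, 24.0758) (73, 90) (0, 90)]  |A|=4091.2758
3. ⊥bis P4·P1 via (34.07,53.665): [(0, 43.8345) (41.8786, 32.4993) (20.665, 90) (0, 90)]  |A|=1560.8004
4. ⊥bis P4·P2 via (14.57,48.81): [(15.4549, 39.6513) (41.8786, 32.4993) (20.665, 90) (10.5901, 90)]  |A|=937.4597
5. ⊥bis P4·P3 via (37.235,34.685): [(15.4549, 39.6513) (36.4685, 33.9636) (40.0833, 37.3657) (20.665, 90) (10.5901, 90)]  |A|=925.6105
6. ⊥bis P4·P5 via (45.55,61.345): [(15.4549, 39.6513) (36.4685, 33.9636) (40.0833, 37.3657) (20.665, 90) (10.5901, 90)]  |A|=925.6105
7. ⊥bis P4·P6 via (15.28,63.84): [(13.2278, 62.7012) (15.4549, 39.6513) (36.4685, 33.9636) (40.0833, 37.3657) (27.761, 70.766)]  |A|=619.7141
8. ⊥bis P4·P7 via (43.575,46.165): [(13.2278, 62.7012) (15.4549, 39.6513) (36.4685, 33.9636) (40.0833, 37.3657) (27.761, 70.766)]  |A|=619.7141
9. ⊥bis P4·P8 via (40.045,50.515): [(13.2278, 62.7012) (15.4549, 39.6513) (36.4685, 33.9636) (40.0833, 37.3657) (27.761, 70.766)]  |A|=619.7141
10. canonical 5-gon: [(13.2278, 62.7012) (15.4549, 39.6513) (36.4685, 33.9636) (40.0833, 37.3657) (27.761, 70.766)]
11. shoelace: 619.7141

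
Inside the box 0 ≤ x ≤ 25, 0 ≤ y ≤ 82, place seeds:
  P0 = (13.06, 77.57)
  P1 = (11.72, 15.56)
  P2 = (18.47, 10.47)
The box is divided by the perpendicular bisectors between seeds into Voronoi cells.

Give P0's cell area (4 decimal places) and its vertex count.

1. box [0,25]×[0,82]: [(0, 0) (25, 0) (25, 82) (0, 82)]
2. ⊥bis P0·P1 via (12.39,46.565): [(0, 46.8327) (25, 46.2925) (25, 82) (0, 82)]  |A|=885.9344
3. ⊥bis P0·P2 via (15.765,44.02): [(0, 46.8327) (25, 46.2925) (25, 82) (0, 82)]  |A|=885.9344
4. canonical 4-gon: [(0, 46.8327) (25, 46.2925) (25, 82) (0, 82)]
5. shoelace: 885.9344

Area of P0's cell: 885.9344 (4 vertices)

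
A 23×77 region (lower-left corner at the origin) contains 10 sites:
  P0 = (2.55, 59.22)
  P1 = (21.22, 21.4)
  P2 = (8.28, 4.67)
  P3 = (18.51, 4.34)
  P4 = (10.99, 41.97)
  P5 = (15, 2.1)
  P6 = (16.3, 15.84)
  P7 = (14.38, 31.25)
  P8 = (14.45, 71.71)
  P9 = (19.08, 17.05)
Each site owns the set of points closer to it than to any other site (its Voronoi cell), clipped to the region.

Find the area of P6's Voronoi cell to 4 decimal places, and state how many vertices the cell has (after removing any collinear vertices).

1. box [0,23]×[0,77]: [(0, 0) (23, 0) (23, 77) (0, 77)]
2. ⊥bis P6·P0 via (9.425,37.53): [(0, 34.5426) (0, 0) (23, 0) (23, 41.8328)]  |A|=878.3172
3. ⊥bis P6·P1 via (18.76,18.62): [(0.5641, 34.7214) (0, 34.5426) (0, 0) (23, 0) (23, 14.8681)]  |A|=575.8281
4. ⊥bis P6·P2 via (12.29,10.255): [(0.5641, 34.7214) (0, 34.5426) (0, 19.0792) (23, 2.5653) (23, 14.8681)]  |A|=326.9171
5. ⊥bis P6·P3 via (17.405,10.09): [(0.5641, 34.7214) (0, 34.5426) (0, 19.0792) (13.5513, 9.3494) (23, 11.1652) (23, 14.8681)]  |A|=286.2879
6. ⊥bis P6·P4 via (13.645,28.905): [(8.3525, 27.8295) (0, 26.1321) (0, 19.0792) (13.5513, 9.3494) (23, 11.1652) (23, 14.8681)]  |A|=248.5234
7. ⊥bis P6·P5 via (15.65,8.97): [(8.3525, 27.8295) (0, 26.1321) (0, 19.0792) (13.5513, 9.3494) (23, 11.1652) (23, 14.8681)]  |A|=248.5234
8. ⊥bis P6·P7 via (15.34,23.545): [(13.4592, 23.3107) (0, 21.6337) (0, 19.0792) (13.5513, 9.3494) (23, 11.1652) (23, 14.8681)]  |A|=195.0452
9. ⊥bis P6·P8 via (15.375,43.775): [(13.4592, 23.3107) (0, 21.6337) (0, 19.0792) (13.5513, 9.3494) (23, 11.1652) (23, 14.8681)]  |A|=195.0452
10. ⊥bis P6·P9 via (17.69,16.445): [(15.4801, 21.5224) (13.4592, 23.3107) (0, 21.6337) (0, 19.0792) (13.5513, 9.3494) (20.2205, 10.6311)]  |A|=164.7204
11. canonical 6-gon: [(15.4801, 21.5224) (13.4592, 23.3107) (0, 21.6337) (0, 19.0792) (13.5513, 9.3494) (20.2205, 10.6311)]
12. shoelace: 164.7204

Area of P6's cell: 164.7204 (6 vertices)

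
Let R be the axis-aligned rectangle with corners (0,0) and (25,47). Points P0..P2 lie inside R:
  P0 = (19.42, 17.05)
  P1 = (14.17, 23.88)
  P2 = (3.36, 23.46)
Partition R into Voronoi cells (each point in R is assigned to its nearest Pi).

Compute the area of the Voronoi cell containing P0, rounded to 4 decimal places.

1. box [0,25]×[0,47]: [(0, 0) (25, 0) (25, 47) (0, 47)]
2. ⊥bis P0·P1 via (16.795,20.465): [(0, 7.5552) (0, 0) (25, 0) (25, 26.7719)]  |A|=429.0893
3. ⊥bis P0·P2 via (11.39,20.255): [(9.1188, 14.5645) (3.3057, 0) (25, 0) (25, 26.7719)]  |A|=370.5694
4. canonical 4-gon: [(9.1188, 14.5645) (3.3057, 0) (25, 0) (25, 26.7719)]
5. shoelace: 370.5694

Area of P0's cell: 370.5694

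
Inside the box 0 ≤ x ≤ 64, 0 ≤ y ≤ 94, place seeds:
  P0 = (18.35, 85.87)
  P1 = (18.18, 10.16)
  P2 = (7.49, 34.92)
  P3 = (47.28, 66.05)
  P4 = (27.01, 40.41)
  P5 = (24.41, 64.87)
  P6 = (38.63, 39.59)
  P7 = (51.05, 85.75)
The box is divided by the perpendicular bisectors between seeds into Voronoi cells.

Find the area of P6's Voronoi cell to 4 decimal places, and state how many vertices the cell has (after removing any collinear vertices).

1. box [0,64]×[0,94]: [(0, 0) (64, 0) (64, 94) (0, 94)]
2. ⊥bis P6·P0 via (28.49,62.73): [(0, 50.2456) (0, 0) (64, 0) (64, 78.2906)]  |A|=4113.1578
3. ⊥bis P6·P1 via (28.405,24.875): [(0, 50.2456) (0, 44.6128) (64, 0.1411) (64, 78.2906)]  |A|=2681.0333
4. ⊥bis P6·P2 via (23.06,37.255): [(19.81, 58.9264) (24.5108, 27.581) (64, 0.1411) (64, 78.2906)]  |A|=2281.1207
5. ⊥bis P6·P3 via (42.955,52.82): [(21.7181, 59.7625) (19.81, 58.9264) (24.5108, 27.581) (64, 0.1411) (64, 45.9402)]  |A|=1597.2032
6. ⊥bis P6·P4 via (32.82,40): [(33.9328, 55.7694) (31.5962, 22.6575) (64, 0.1411) (64, 45.9402)]  |A|=1251.3067
7. ⊥bis P6·P5 via (31.52,52.23): [(36.3864, 54.9673) (33.7725, 53.497) (31.5962, 22.6575) (64, 0.1411) (64, 45.9402)]  |A|=1248.4547
8. ⊥bis P6·P7 via (44.84,62.67): [(36.3864, 54.9673) (33.7725, 53.497) (31.5962, 22.6575) (64, 0.1411) (64, 45.9402)]  |A|=1248.4547
9. canonical 5-gon: [(36.3864, 54.9673) (33.7725, 53.497) (31.5962, 22.6575) (64, 0.1411) (64, 45.9402)]
10. shoelace: 1248.4547

Area of P6's cell: 1248.4547 (5 vertices)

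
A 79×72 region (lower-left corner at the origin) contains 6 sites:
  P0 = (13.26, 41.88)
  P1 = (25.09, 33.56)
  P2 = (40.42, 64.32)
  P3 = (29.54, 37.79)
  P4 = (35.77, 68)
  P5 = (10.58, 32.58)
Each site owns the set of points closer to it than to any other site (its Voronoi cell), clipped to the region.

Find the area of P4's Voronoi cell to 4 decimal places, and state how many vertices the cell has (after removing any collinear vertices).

1. box [0,79]×[0,72]: [(0, 0) (79, 0) (79, 72) (0, 72)]
2. ⊥bis P4·P0 via (24.515,54.94): [(79, 7.9853) (79, 72) (4.719, 72)]  |A|=2377.5377
3. ⊥bis P4·P1 via (30.43,50.78): [(28.7307, 51.307) (79, 35.7182) (79, 72) (4.719, 72)]  |A|=1680.4794
4. ⊥bis P4·P2 via (38.095,66.16): [(27.3096, 52.5317) (42.7168, 72) (4.719, 72)]  |A|=369.8762
5. ⊥bis P4·P3 via (32.655,52.895): [(25.0738, 54.4584) (28.3068, 53.7917) (42.7168, 72) (4.719, 72)]  |A|=367.507
6. ⊥bis P4·P5 via (23.175,50.29): [(25.0738, 54.4584) (28.3068, 53.7917) (42.7168, 72) (4.719, 72)]  |A|=367.507
7. canonical 4-gon: [(25.0738, 54.4584) (28.3068, 53.7917) (42.7168, 72) (4.719, 72)]
8. shoelace: 367.507

Area of P4's cell: 367.5070 (4 vertices)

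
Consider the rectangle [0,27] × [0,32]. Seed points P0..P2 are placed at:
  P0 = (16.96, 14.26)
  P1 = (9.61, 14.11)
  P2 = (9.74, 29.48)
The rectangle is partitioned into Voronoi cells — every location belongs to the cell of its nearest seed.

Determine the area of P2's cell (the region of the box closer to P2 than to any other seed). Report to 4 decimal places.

Area of P2's cell: 229.9674

1. box [0,27]×[0,32]: [(0, 0) (27, 0) (27, 32) (0, 32)]
2. ⊥bis P2·P0 via (13.35,21.87): [(0, 15.5371) (27, 28.3452) (27, 32) (0, 32)]  |A|=271.5888
3. ⊥bis P2·P1 via (9.675,21.795): [(0, 21.8768) (13.1303, 21.7658) (27, 28.3452) (27, 32) (0, 32)]  |A|=229.9674
4. canonical 5-gon: [(0, 21.8768) (13.1303, 21.7658) (27, 28.3452) (27, 32) (0, 32)]
5. shoelace: 229.9674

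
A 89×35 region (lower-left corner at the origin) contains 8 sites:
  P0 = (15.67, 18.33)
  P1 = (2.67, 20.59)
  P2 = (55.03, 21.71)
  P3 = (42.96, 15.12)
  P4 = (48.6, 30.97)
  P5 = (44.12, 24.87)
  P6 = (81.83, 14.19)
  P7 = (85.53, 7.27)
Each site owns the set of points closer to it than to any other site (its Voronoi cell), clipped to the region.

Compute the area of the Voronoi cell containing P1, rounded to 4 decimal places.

Area of P1's cell: 309.0242

1. box [0,89]×[0,35]: [(0, 0) (89, 0) (89, 35) (0, 35)]
2. ⊥bis P1·P0 via (9.17,19.46): [(0, 0) (5.787, 0) (11.8716, 35) (0, 35)]  |A|=309.0242
3. ⊥bis P1·P2 via (28.85,21.15): [(0, 0) (5.787, 0) (11.8716, 35) (0, 35)]  |A|=309.0242
4. ⊥bis P1·P3 via (22.815,17.855): [(0, 0) (5.787, 0) (11.8716, 35) (0, 35)]  |A|=309.0242
5. ⊥bis P1·P4 via (25.635,25.78): [(0, 0) (5.787, 0) (11.8716, 35) (0, 35)]  |A|=309.0242
6. ⊥bis P1·P5 via (23.395,22.73): [(0, 0) (5.787, 0) (11.8716, 35) (0, 35)]  |A|=309.0242
7. ⊥bis P1·P6 via (42.25,17.39): [(0, 0) (5.787, 0) (11.8716, 35) (0, 35)]  |A|=309.0242
8. ⊥bis P1·P7 via (44.1,13.93): [(0, 0) (5.787, 0) (11.8716, 35) (0, 35)]  |A|=309.0242
9. canonical 4-gon: [(0, 0) (5.787, 0) (11.8716, 35) (0, 35)]
10. shoelace: 309.0242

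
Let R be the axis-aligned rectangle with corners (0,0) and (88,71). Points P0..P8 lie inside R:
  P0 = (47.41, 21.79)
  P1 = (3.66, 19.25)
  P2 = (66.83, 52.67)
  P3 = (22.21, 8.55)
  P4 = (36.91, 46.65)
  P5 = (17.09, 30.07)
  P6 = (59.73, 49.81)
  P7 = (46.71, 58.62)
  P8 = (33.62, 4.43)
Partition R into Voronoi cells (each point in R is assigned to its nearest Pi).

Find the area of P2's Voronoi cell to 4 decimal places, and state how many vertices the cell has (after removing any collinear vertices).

Area of P2's cell: 1089.3897 (5 vertices)

1. box [0,88]×[0,71]: [(0, 0) (88, 0) (88, 71) (0, 71)]
2. ⊥bis P2·P0 via (57.12,37.23): [(88, 17.81) (88, 71) (3.4219, 71)]  |A|=2249.3553
3. ⊥bis P2·P1 via (35.245,35.96): [(23.3312, 58.4793) (88, 17.81) (88, 71) (16.7071, 71)]  |A|=2166.1849
4. ⊥bis P2·P3 via (44.52,30.61): [(23.3312, 58.4793) (88, 17.81) (88, 71) (16.7071, 71)]  |A|=2166.1849
5. ⊥bis P2·P4 via (51.87,49.66): [(53.9727, 39.2093) (88, 17.81) (88, 71) (47.5763, 71)]  |A|=1547.5044
6. ⊥bis P2·P5 via (41.96,41.37): [(53.9727, 39.2093) (88, 17.81) (88, 71) (47.5763, 71)]  |A|=1547.5044
7. ⊥bis P2·P6 via (63.28,51.24): [(72.9281, 27.2885) (88, 17.81) (88, 71) (55.3203, 71)]  |A|=1115.0763
8. ⊥bis P2·P7 via (56.77,55.645): [(58.7748, 62.4242) (72.9281, 27.2885) (88, 17.81) (88, 71) (61.3109, 71)]  |A|=1089.3897
9. ⊥bis P2·P8 via (50.225,28.55): [(58.7748, 62.4242) (72.9281, 27.2885) (88, 17.81) (88, 71) (61.3109, 71)]  |A|=1089.3897
10. canonical 5-gon: [(58.7748, 62.4242) (72.9281, 27.2885) (88, 17.81) (88, 71) (61.3109, 71)]
11. shoelace: 1089.3897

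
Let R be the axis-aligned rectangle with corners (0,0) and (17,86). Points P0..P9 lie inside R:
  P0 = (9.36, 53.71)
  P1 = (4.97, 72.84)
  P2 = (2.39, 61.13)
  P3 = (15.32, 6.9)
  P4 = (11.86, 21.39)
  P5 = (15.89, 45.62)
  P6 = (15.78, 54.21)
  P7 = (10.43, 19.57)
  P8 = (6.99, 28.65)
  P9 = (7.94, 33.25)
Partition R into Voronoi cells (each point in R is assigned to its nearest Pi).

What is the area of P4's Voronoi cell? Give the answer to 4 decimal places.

Area of P4's cell: 69.1539

1. box [0,17]×[0,86]: [(0, 0) (17, 0) (17, 86) (0, 86)]
2. ⊥bis P4·P0 via (10.61,37.55): [(0, 36.7293) (0, 0) (17, 0) (17, 38.0443)]  |A|=635.5754
3. ⊥bis P4·P1 via (8.415,47.115): [(0, 36.7293) (0, 0) (17, 0) (17, 38.0443)]  |A|=635.5754
4. ⊥bis P4·P2 via (7.125,41.26): [(0, 36.7293) (0, 0) (17, 0) (17, 38.0443)]  |A|=635.5754
5. ⊥bis P4·P3 via (13.59,14.145): [(0, 36.7293) (0, 10.8999) (17, 14.9593) (17, 38.0443)]  |A|=415.7725
6. ⊥bis P4·P5 via (13.875,33.505): [(0, 35.8127) (0, 10.8999) (17, 14.9593) (17, 32.9852)]  |A|=364.9798
7. ⊥bis P4·P6 via (13.82,37.8): [(0, 35.8127) (0, 10.8999) (17, 14.9593) (17, 32.9852)]  |A|=364.9798
8. ⊥bis P4·P7 via (11.145,20.48): [(0, 35.8127) (0, 29.2368) (17, 15.8796) (17, 32.9852)]  |A|=201.2931
9. ⊥bis P4·P8 via (9.425,25.02): [(7.2358, 23.5515) (17, 15.8796) (17, 30.1013)]  |A|=69.4314
10. ⊥bis P4·P9 via (9.9,27.32): [(15.7228, 29.2446) (7.2358, 23.5515) (17, 15.8796) (17, 29.6667)]  |A|=69.1539
11. canonical 4-gon: [(15.7228, 29.2446) (7.2358, 23.5515) (17, 15.8796) (17, 29.6667)]
12. shoelace: 69.1539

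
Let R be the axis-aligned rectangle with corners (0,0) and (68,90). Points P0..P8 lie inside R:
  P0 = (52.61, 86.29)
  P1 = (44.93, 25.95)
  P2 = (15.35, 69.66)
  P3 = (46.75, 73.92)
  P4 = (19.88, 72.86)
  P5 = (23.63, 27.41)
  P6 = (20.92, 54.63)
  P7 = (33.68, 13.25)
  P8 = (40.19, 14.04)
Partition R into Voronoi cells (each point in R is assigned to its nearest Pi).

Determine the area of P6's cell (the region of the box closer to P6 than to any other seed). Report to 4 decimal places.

1. box [0,68]×[0,90]: [(0, 0) (68, 0) (68, 90) (0, 90)]
2. ⊥bis P6·P0 via (36.765,70.46): [(0, 0) (68, 0) (68, 39.1954) (17.2435, 90) (0, 90)]  |A|=4830.6682
3. ⊥bis P6·P1 via (32.925,40.29): [(0, 12.7262) (51.4296, 55.7815) (17.2435, 90) (0, 90)]  |A|=2282.1039
4. ⊥bis P6·P2 via (18.135,62.145): [(0, 55.4243) (0, 12.7262) (51.4296, 55.7815) (37.7937, 69.4304)]  |A|=1451.3864
5. ⊥bis P6·P3 via (33.835,64.275): [(31.6776, 67.1638) (0, 55.4243) (0, 12.7262) (44.5064, 49.9856)]  |A|=1297.5534
6. ⊥bis P6·P4 via (20.4,63.745): [(33.6656, 64.5018) (22.8258, 63.8834) (0, 55.4243) (0, 12.7262) (44.5064, 49.9856)]  |A|=1282.5109
7. ⊥bis P6·P5 via (22.275,41.02): [(33.6656, 64.5018) (22.8258, 63.8834) (0, 55.4243) (0, 38.8023) (35.3522, 42.322) (44.5064, 49.9856)]  |A|=821.5875
8. ⊥bis P6·P7 via (27.3,33.94): [(33.6656, 64.5018) (22.8258, 63.8834) (0, 55.4243) (0, 38.8023) (35.3522, 42.322) (44.5064, 49.9856)]  |A|=821.5875
9. ⊥bis P6·P8 via (30.555,34.335): [(33.6656, 64.5018) (22.8258, 63.8834) (0, 55.4243) (0, 38.8023) (35.3522, 42.322) (44.5064, 49.9856)]  |A|=821.5875
10. canonical 6-gon: [(33.6656, 64.5018) (22.8258, 63.8834) (0, 55.4243) (0, 38.8023) (35.3522, 42.322) (44.5064, 49.9856)]
11. shoelace: 821.5875

Area of P6's cell: 821.5875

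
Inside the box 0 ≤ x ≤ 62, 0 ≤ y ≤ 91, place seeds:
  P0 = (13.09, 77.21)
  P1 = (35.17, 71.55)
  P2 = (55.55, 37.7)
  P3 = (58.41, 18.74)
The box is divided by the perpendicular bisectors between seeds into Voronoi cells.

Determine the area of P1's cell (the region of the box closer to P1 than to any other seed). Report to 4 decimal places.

Area of P1's cell: 1554.8947

1. box [0,62]×[0,91]: [(0, 0) (62, 0) (62, 91) (0, 91)]
2. ⊥bis P1·P0 via (24.13,74.38): [(5.0634, 0) (62, 0) (62, 91) (28.3904, 91)]  |A|=4119.8536
3. ⊥bis P1·P2 via (45.36,54.625): [(14.2673, 35.9051) (62, 64.6434) (62, 91) (28.3904, 91)]  |A|=1554.8947
4. ⊥bis P1·P3 via (46.79,45.145): [(14.2673, 35.9051) (62, 64.6434) (62, 91) (28.3904, 91)]  |A|=1554.8947
5. canonical 4-gon: [(14.2673, 35.9051) (62, 64.6434) (62, 91) (28.3904, 91)]
6. shoelace: 1554.8947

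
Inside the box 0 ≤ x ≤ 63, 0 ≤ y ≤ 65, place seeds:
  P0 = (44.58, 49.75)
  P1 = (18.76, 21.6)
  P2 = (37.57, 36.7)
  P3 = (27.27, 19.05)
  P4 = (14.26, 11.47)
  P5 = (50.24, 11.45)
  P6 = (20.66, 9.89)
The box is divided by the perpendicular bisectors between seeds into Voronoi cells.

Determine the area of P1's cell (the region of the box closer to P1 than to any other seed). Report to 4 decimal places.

1. box [0,63]×[0,65]: [(0, 0) (63, 0) (63, 65) (0, 65)]
2. ⊥bis P1·P0 via (31.67,35.675): [(0, 64.7236) (0, 0) (63, 0) (63, 6.9382)]  |A|=2257.3485
3. ⊥bis P1·P2 via (28.165,29.15): [(0, 64.235) (0, 0) (51.5656, 0)]  |A|=1656.1579
4. ⊥bis P1·P3 via (23.015,20.325): [(26.3404, 31.4228) (0, 64.235) (0, 0) (16.9247, 0)]  |A|=1111.8998
5. ⊥bis P1·P4 via (16.51,16.535): [(21.2486, 14.43) (26.3404, 31.4228) (0, 64.235) (0, 23.8692)]  |A|=736.1955
6. ⊥bis P1·P5 via (34.5,16.525): [(21.2486, 14.43) (26.3404, 31.4228) (0, 64.235) (0, 23.8692)]  |A|=736.1955
7. ⊥bis P1·P6 via (19.71,15.745): [(18.6687, 15.576) (21.7414, 16.0746) (26.3404, 31.4228) (0, 64.235) (0, 23.8692)]  |A|=733.7917
8. canonical 5-gon: [(18.6687, 15.576) (21.7414, 16.0746) (26.3404, 31.4228) (0, 64.235) (0, 23.8692)]
9. shoelace: 733.7917

Area of P1's cell: 733.7917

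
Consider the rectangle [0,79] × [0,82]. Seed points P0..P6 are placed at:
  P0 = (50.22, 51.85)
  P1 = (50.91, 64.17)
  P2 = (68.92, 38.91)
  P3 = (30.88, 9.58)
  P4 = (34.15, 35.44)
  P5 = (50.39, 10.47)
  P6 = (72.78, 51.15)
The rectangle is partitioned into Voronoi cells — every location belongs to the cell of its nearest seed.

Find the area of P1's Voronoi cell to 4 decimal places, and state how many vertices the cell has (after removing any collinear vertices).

Area of P1's cell: 1412.0851 (5 vertices)

1. box [0,79]×[0,82]: [(0, 0) (79, 0) (79, 82) (0, 82)]
2. ⊥bis P1·P0 via (50.565,58.01): [(0, 60.842) (79, 56.4175) (79, 82) (0, 82)]  |A|=1846.2528
3. ⊥bis P1·P2 via (59.915,51.54): [(0, 60.842) (67.6476, 57.0533) (79, 65.1473) (79, 82) (0, 82)]  |A|=1796.7005
4. ⊥bis P1·P3 via (40.895,36.875): [(0, 60.842) (67.6476, 57.0533) (79, 65.1473) (79, 82) (0, 82)]  |A|=1796.7005
5. ⊥bis P1·P4 via (42.53,49.805): [(0, 74.6154) (26.1179, 59.3792) (67.6476, 57.0533) (79, 65.1473) (79, 82) (0, 82)]  |A|=1616.8339
6. ⊥bis P1·P5 via (50.65,37.32): [(0, 74.6154) (26.1179, 59.3792) (67.6476, 57.0533) (79, 65.1473) (79, 82) (0, 82)]  |A|=1616.8339
7. ⊥bis P1·P6 via (61.845,57.66): [(0, 74.6154) (26.1179, 59.3792) (61.6827, 57.3873) (76.3355, 82) (0, 82)]  |A|=1412.0851
8. canonical 5-gon: [(0, 74.6154) (26.1179, 59.3792) (61.6827, 57.3873) (76.3355, 82) (0, 82)]
9. shoelace: 1412.0851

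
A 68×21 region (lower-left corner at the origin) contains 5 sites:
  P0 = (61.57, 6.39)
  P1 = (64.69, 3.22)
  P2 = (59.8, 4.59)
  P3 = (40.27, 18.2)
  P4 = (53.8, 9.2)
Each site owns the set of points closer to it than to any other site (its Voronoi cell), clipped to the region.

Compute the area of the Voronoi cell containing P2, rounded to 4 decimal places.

1. box [0,68]×[0,21]: [(0, 0) (68, 0) (68, 21) (0, 21)]
2. ⊥bis P2·P0 via (60.685,5.49): [(0, 0) (66.2681, 0) (44.9121, 21) (0, 21)]  |A|=1167.3918
3. ⊥bis P2·P1 via (62.245,3.905): [(0, 0) (61.151, 0) (62.2562, 3.945) (44.9121, 21) (0, 21)]  |A|=1157.2984
4. ⊥bis P2·P3 via (50.035,11.395): [(42.0941, 0) (61.151, 0) (62.2562, 3.945) (51.9237, 14.1053)]  |A|=160.3966
5. ⊥bis P2·P4 via (56.8,6.895): [(51.5023, 0) (61.151, 0) (62.2562, 3.945) (57.8571, 8.2708)]  |A|=50.9687
6. canonical 4-gon: [(51.5023, 0) (61.151, 0) (62.2562, 3.945) (57.8571, 8.2708)]
7. shoelace: 50.9687

Area of P2's cell: 50.9687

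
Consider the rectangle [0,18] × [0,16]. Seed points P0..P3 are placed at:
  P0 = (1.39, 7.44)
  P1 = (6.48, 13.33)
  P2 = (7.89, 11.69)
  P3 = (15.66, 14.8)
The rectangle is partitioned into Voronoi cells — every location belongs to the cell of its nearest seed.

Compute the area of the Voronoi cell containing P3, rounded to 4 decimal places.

Area of P3's cell: 65.9943

1. box [0,18]×[0,16]: [(0, 0) (18, 0) (18, 16) (0, 16)]
2. ⊥bis P3·P0 via (8.525,11.12): [(14.2603, 0) (18, 0) (18, 16) (6.0081, 16)]  |A|=125.8529
3. ⊥bis P3·P1 via (11.07,14.065): [(12.8998, 2.6378) (14.2603, 0) (18, 0) (18, 16) (10.7601, 16)]  |A|=94.1037
4. ⊥bis P3·P2 via (11.775,13.245): [(10.8187, 15.6341) (17.0764, 0) (18, 0) (18, 16) (10.7601, 16)]  |A|=65.9943
5. canonical 5-gon: [(10.8187, 15.6341) (17.0764, 0) (18, 0) (18, 16) (10.7601, 16)]
6. shoelace: 65.9943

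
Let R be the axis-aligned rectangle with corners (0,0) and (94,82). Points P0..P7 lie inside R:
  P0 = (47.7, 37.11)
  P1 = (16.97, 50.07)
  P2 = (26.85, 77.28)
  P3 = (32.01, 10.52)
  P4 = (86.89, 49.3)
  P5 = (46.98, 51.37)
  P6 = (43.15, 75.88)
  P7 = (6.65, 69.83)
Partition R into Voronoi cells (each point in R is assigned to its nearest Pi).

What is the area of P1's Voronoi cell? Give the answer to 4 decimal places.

1. box [0,94]×[0,82]: [(0, 0) (94, 0) (94, 82) (0, 82)]
2. ⊥bis P1·P0 via (32.335,43.59): [(0, 0) (13.9515, 0) (48.5339, 82) (0, 82)]  |A|=2561.9013
3. ⊥bis P1·P2 via (21.91,63.675): [(0, 71.6306) (0, 0) (13.9515, 0) (38.2963, 57.7251)]  |A|=1774.2675
4. ⊥bis P1·P3 via (24.49,30.295): [(0, 71.6306) (0, 20.982) (27.1555, 31.3086) (38.2963, 57.7251)]  |A|=1270.9791
5. ⊥bis P1·P4 via (51.93,49.685): [(0, 71.6306) (0, 20.982) (27.1555, 31.3086) (38.2963, 57.7251)]  |A|=1270.9791
6. ⊥bis P1·P5 via (31.975,50.72): [(31.5657, 60.169) (0, 71.6306) (0, 20.982) (27.1555, 31.3086) (32.2886, 43.48)]  |A|=1215.6989
7. ⊥bis P1·P6 via (30.06,62.975): [(31.5657, 60.169) (0, 71.6306) (0, 20.982) (27.1555, 31.3086) (32.2886, 43.48)]  |A|=1215.6989
8. ⊥bis P1·P7 via (11.81,59.95): [(31.5657, 60.169) (20.1594, 64.3106) (0, 53.782) (0, 20.982) (27.1555, 31.3086) (32.2886, 43.48)]  |A|=1035.7907
9. canonical 6-gon: [(31.5657, 60.169) (20.1594, 64.3106) (0, 53.782) (0, 20.982) (27.1555, 31.3086) (32.2886, 43.48)]
10. shoelace: 1035.7907

Area of P1's cell: 1035.7907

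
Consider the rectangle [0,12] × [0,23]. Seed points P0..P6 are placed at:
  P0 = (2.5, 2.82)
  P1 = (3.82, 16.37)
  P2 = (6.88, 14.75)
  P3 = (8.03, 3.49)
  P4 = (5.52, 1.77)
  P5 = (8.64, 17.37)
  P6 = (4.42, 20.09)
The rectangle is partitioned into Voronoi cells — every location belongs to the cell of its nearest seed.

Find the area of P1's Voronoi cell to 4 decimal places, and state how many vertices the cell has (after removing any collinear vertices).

Area of P1's cell: 38.8614 (5 vertices)

1. box [0,12]×[0,23]: [(0, 0) (12, 0) (12, 23) (0, 23)]
2. ⊥bis P1·P0 via (3.16,9.595): [(0, 9.9028) (12, 8.7338) (12, 23) (0, 23)]  |A|=164.18
3. ⊥bis P1·P2 via (5.35,15.56): [(0, 9.9028) (2.2395, 9.6847) (9.2888, 23) (0, 23)]  |A|=76.5076
4. ⊥bis P1·P3 via (5.925,9.93): [(0, 9.9028) (2.2395, 9.6847) (9.2888, 23) (0, 23)]  |A|=76.5076
5. ⊥bis P1·P4 via (4.67,9.07): [(0, 9.9028) (2.2395, 9.6847) (9.2888, 23) (0, 23)]  |A|=76.5076
6. ⊥bis P1·P5 via (6.23,16.87): [(0, 9.9028) (2.2395, 9.6847) (6.1775, 17.1231) (4.9582, 23) (0, 23)]  |A|=63.7823
7. ⊥bis P1·P6 via (4.12,18.23): [(0, 18.8945) (0, 9.9028) (2.2395, 9.6847) (6.1775, 17.1231) (6.0111, 17.925)]  |A|=38.8614
8. canonical 5-gon: [(0, 18.8945) (0, 9.9028) (2.2395, 9.6847) (6.1775, 17.1231) (6.0111, 17.925)]
9. shoelace: 38.8614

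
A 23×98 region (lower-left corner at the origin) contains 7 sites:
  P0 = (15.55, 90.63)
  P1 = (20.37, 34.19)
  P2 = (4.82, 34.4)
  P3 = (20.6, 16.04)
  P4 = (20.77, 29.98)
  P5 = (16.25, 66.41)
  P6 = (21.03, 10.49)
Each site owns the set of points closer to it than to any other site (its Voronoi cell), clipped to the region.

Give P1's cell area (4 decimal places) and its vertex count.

1. box [0,23]×[0,98]: [(0, 0) (23, 0) (23, 98) (0, 98)]
2. ⊥bis P1·P0 via (17.96,62.41): [(0, 60.8762) (0, 0) (23, 0) (23, 62.8404)]  |A|=1422.7412
3. ⊥bis P1·P2 via (12.595,34.295): [(12.9689, 61.9838) (12.1319, 0) (23, 0) (23, 62.8404)]  |A|=652.0026
4. ⊥bis P1·P3 via (20.485,25.115): [(12.9689, 61.9838) (12.4697, 25.0134) (23, 25.1469) (23, 62.8404)]  |A|=383.6752
5. ⊥bis P1·P4 via (20.57,32.085): [(12.9689, 61.9838) (12.5549, 31.3235) (23, 32.3159) (23, 62.8404)]  |A|=313.0168
6. ⊥bis P1·P5 via (18.31,50.3): [(12.8016, 49.5956) (12.5549, 31.3235) (23, 32.3159) (23, 50.8997)]  |A|=190.0676
7. ⊥bis P1·P6 via (20.7,22.34): [(12.8016, 49.5956) (12.5549, 31.3235) (23, 32.3159) (23, 50.8997)]  |A|=190.0676
8. canonical 4-gon: [(12.8016, 49.5956) (12.5549, 31.3235) (23, 32.3159) (23, 50.8997)]
9. shoelace: 190.0676

Area of P1's cell: 190.0676 (4 vertices)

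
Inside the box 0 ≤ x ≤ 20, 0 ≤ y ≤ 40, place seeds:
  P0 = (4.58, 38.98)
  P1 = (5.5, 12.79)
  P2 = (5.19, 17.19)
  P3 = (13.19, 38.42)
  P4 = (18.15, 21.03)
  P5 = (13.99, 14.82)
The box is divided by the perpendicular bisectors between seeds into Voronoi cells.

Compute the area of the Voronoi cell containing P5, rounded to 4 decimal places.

Area of P5's cell: 166.1972

1. box [0,20]×[0,40]: [(0, 0) (20, 0) (20, 40) (0, 40)]
2. ⊥bis P5·P0 via (9.285,26.9): [(0, 23.2836) (0, 0) (20, 0) (20, 31.0734)]  |A|=543.5697
3. ⊥bis P5·P1 via (9.745,13.805): [(6.8415, 25.9483) (13.0458, 0) (20, 0) (20, 31.0734)]  |A|=294.6638
4. ⊥bis P5·P2 via (9.59,16.005): [(12.9038, 28.3095) (9.3935, 15.2752) (13.0458, 0) (20, 0) (20, 31.0734)]  |A|=259.2992
5. ⊥bis P5·P3 via (13.59,26.62): [(12.4383, 26.581) (9.3935, 15.2752) (13.0458, 0) (20, 0) (20, 26.8373)]  |A|=237.7936
6. ⊥bis P5·P4 via (16.07,17.925): [(11.0185, 21.309) (9.3935, 15.2752) (13.0458, 0) (20, 0) (20, 15.2923)]  |A|=166.1972
7. canonical 5-gon: [(11.0185, 21.309) (9.3935, 15.2752) (13.0458, 0) (20, 0) (20, 15.2923)]
8. shoelace: 166.1972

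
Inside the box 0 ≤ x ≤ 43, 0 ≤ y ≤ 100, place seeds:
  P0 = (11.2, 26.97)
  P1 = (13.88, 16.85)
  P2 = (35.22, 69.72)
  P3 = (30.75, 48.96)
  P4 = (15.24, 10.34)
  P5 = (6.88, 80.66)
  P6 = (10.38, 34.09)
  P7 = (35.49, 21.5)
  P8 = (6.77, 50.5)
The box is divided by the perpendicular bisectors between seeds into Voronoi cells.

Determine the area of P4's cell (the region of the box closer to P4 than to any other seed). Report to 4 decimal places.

1. box [0,43]×[0,100]: [(0, 0) (43, 0) (43, 100) (0, 100)]
2. ⊥bis P4·P0 via (13.22,18.655): [(0, 15.4434) (0, 0) (43, 0) (43, 25.8896)]  |A|=888.6594
3. ⊥bis P4·P1 via (14.56,13.595): [(0, 10.5533) (0, 0) (43, 0) (43, 19.5364)]  |A|=646.9277
4. ⊥bis P4·P2 via (25.23,40.03): [(0, 10.5533) (0, 0) (43, 0) (43, 19.5364)]  |A|=646.9277
5. ⊥bis P4·P3 via (22.995,29.65): [(0, 10.5533) (0, 0) (43, 0) (43, 19.5364)]  |A|=646.9277
6. ⊥bis P4·P5 via (11.06,45.5): [(0, 10.5533) (0, 0) (43, 0) (43, 19.5364)]  |A|=646.9277
7. ⊥bis P4·P6 via (12.81,22.215): [(0, 10.5533) (0, 0) (43, 0) (43, 19.5364)]  |A|=646.9277
8. ⊥bis P4·P7 via (25.365,15.92): [(25.3985, 15.8593) (0, 10.5533) (0, 0) (34.1387, 0)]  |A|=404.7258
9. ⊥bis P4·P8 via (11.005,30.42): [(25.3985, 15.8593) (0, 10.5533) (0, 0) (34.1387, 0)]  |A|=404.7258
10. canonical 4-gon: [(25.3985, 15.8593) (0, 10.5533) (0, 0) (34.1387, 0)]
11. shoelace: 404.7258

Area of P4's cell: 404.7258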